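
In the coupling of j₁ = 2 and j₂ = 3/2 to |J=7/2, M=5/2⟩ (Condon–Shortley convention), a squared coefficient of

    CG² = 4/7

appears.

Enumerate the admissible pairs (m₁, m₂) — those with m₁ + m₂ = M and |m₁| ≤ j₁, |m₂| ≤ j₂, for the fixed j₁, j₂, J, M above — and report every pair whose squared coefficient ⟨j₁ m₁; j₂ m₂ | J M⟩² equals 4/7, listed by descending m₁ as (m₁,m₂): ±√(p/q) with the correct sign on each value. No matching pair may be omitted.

Admissible pairs with m₁+m₂ = M = 5/2: (1,3/2), (2,1/2)
  (m₁,m₂)=(2,1/2): CG² = 3/7, CG = +√(3/7)
  (m₁,m₂)=(1,3/2): CG² = 4/7, CG = +√(4/7)   ← matches the target
Pairs with CG² = 4/7: (1,3/2): +√(4/7)

(1,3/2): +√(4/7)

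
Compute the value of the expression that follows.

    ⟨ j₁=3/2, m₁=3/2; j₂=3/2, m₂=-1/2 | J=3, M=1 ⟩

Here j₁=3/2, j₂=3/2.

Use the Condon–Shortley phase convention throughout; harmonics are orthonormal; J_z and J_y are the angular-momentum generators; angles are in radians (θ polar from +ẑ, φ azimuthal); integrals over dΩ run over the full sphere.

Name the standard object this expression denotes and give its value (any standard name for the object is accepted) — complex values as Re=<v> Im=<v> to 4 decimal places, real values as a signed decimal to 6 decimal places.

Clebsch–Gordan coefficient, +√(1/5) ≈ +0.447214

This is a Clebsch–Gordan (vector-coupling) coefficient.
j₁+j₂−J=0  J+j₁−j₂=3  J−j₁+j₂=3  j₁+j₂+J+1=7
(j₁±m₁, j₂±m₂, J±M) = (3,0,1,2,4,2)
P² = 144/5
sum k=0..0:
  [0] +1/12 = 1/12
S = 1/12
C² = P²·S² = 1/5 ; C = +0.447214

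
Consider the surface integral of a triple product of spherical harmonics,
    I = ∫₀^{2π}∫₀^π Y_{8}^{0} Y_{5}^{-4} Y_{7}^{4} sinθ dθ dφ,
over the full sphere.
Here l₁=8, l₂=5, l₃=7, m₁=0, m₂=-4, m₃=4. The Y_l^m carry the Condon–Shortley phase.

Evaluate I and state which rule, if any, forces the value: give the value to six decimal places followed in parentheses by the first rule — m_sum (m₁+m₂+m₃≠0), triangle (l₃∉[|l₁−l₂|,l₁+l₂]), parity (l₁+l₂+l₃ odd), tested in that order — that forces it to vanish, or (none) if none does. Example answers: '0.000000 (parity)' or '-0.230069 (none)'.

m-sum 0 ✓  L=20 even ✓  3≤7≤13 ✓
Π(2lᵢ+1) = 17×11×15 = 2805
triangle coeff Δ(8,5,7) = 1/814773960
Σ_t [1,5]: t=1:−1/87091200 t=2:+1/4976640 t=3:−1/2073600 t=4:+1/4976640 t=5:−1/87091200 = -1/9676800
(3j)²=360/46189 [(8 5 7; 0 0 0)], sign=+1
Σ_t [0,1]: t=0:+1/348364800 t=1:−1/87091200 = -1/116121600
(3j)²=54/4199 [(8 5 7; 0 -4 4)], sign=+1
⇒ 4πI² = 291600/1037153
I = (+1)√(291600/1037153/(4π)) = 0.14957789
No selection rule forces the value: the integral is nonzero (none).

0.149578 (none)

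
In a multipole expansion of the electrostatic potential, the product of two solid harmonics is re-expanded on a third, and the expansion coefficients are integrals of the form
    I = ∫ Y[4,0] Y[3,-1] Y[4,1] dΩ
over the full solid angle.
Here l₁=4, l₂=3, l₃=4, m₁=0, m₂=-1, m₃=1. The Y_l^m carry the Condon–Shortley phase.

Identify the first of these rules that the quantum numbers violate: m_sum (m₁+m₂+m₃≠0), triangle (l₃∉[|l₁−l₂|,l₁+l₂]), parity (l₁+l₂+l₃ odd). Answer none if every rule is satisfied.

parity

Σmᵢ = 0  ✓
l₃∈[|l₁−l₂|,l₁+l₂]=[1,7], have l₃=4  ✓
Σlᵢ = 11 ⇒ odd  ✗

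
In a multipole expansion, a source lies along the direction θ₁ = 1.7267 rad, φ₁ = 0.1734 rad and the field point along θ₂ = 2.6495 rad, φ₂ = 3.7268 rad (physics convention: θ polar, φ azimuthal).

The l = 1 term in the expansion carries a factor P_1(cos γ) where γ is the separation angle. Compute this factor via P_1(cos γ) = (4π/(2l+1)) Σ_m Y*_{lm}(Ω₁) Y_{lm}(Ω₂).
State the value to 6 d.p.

-0.290872

Addition theorem: P_1(cos γ) = (4π/3) Σ_m Y*_{lm}(Ω₁) Y_{lm}(Ω₂), m = −1…1:
  m=-1: (0.33619 + 0.05889j) × (-0.13607 + 0.09017j) = -0.05106 + 0.02230j  (running Σ = -0.05106 + 0.02230j)
  m=0: (-0.07587 + 0.00000j) × (-0.43063 + 0.00000j) = 0.03267 + 0.00000j  (running Σ = -0.01839 + 0.02230j)
  m=1: (-0.33619 + 0.05889j) × (0.13607 + 0.09017j) = -0.05106 - 0.02230j  (running Σ = -0.06944 + 0.00000j)
Accumulated sum -0.06944 + 0.00000j; after 4π/(2l+1) scaling, -0.29087 + 0.00000j ⇒ P_1 = -0.290872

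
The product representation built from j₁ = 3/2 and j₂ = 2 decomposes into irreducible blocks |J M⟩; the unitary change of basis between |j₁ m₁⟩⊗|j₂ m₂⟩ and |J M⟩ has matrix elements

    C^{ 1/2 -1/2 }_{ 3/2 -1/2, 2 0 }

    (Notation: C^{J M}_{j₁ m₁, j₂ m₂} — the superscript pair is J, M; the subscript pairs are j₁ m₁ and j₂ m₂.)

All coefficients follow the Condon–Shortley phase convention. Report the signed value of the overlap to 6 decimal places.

j₁+j₂−J=3  J+j₁−j₂=0  J−j₁+j₂=1  j₁+j₂+J+1=5
(j₁±m₁, j₂±m₂, J±M) = (1,2,2,2,0,1)
P² = 4/5
sum k=2..2:
  [2] +1/2 = 1/2
S = 1/2
C² = P²·S² = 1/5 ; C = +0.447214

+√(1/5) = +0.447214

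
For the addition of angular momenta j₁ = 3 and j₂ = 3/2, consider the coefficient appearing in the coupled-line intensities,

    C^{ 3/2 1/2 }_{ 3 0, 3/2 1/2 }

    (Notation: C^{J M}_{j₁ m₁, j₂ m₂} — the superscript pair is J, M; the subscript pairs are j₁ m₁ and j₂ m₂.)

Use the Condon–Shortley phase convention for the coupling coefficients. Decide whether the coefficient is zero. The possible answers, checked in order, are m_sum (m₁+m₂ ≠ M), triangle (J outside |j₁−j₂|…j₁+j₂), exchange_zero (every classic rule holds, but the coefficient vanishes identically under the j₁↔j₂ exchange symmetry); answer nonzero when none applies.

m-sum: m₁+m₂ = 0+1/2 = 1/2, M = 1/2  ✓
triangle: |j₁−j₂| = 3/2 ≤ J = 3/2 ≤ j₁+j₂ = 9/2  ✓
exchange: j₁≠j₂ or m₁≠m₂ — the exchange symmetry imposes no constraint here
value check: CG = +√(9/35) = +0.507093 ≠ 0

nonzero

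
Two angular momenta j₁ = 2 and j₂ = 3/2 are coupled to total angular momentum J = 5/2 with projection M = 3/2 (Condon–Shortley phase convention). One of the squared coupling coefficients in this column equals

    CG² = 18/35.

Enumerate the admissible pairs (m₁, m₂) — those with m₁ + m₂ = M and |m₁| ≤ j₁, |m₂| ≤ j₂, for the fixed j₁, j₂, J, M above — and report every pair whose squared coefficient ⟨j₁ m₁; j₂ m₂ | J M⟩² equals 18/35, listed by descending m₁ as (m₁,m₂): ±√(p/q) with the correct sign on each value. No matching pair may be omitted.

Admissible pairs with m₁+m₂ = M = 3/2: (0,3/2), (1,1/2), (2,-1/2)
  (m₁,m₂)=(2,-1/2): CG² = 16/35, CG = +√(16/35)
  (m₁,m₂)=(1,1/2): CG² = 1/35, CG = +√(1/35)
  (m₁,m₂)=(0,3/2): CG² = 18/35, CG = −√(18/35)   ← matches the target
Pairs with CG² = 18/35: (0,3/2): −√(18/35)

(0,3/2): −√(18/35)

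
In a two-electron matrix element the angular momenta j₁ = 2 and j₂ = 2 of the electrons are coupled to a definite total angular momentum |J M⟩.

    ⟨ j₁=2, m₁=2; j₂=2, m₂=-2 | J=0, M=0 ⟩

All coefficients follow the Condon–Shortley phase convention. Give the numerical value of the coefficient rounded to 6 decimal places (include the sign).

+√(1/5) ≈ +0.447214

triangle: 4!×0!×0!/5! = 24/120
(j±m)!: 4!×0!×0!×4!×0!×0! = 576
prefactor² = (2J+1)×Δ×N² = 576/5
  k=0: +1/(0!×4!×0!×0!×0!×0!) = 1/24
Σ = 1/24  ⇒  CG² = 576/5×(1/24)² = 1/5
CG = +√(1/5) = +0.447214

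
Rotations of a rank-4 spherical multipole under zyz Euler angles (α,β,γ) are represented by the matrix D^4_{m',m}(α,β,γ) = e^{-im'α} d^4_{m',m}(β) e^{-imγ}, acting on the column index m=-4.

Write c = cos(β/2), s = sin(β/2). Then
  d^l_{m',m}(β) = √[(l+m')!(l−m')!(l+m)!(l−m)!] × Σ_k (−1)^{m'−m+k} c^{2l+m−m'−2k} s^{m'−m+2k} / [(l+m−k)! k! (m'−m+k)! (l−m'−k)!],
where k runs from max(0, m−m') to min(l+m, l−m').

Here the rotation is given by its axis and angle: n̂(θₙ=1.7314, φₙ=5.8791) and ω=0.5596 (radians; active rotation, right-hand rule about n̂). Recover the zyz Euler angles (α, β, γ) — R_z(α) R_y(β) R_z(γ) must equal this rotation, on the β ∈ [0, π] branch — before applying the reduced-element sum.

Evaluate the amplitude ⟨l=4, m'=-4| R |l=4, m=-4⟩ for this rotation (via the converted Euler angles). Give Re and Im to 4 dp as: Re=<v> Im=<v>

Re=0.6853 Im=-0.2637

Axis–angle → zyz. n̂ = (sinθₙcosφₙ, sinθₙsinφₙ, cosθₙ) = (+0.907630, -0.388118, -0.159914), ω = 0.5596.
R = I cosω + sinω [n̂]ₓ + (1−cosω) n̂n̂ᵀ gives
  R = [+0.973123, +0.031158, -0.228170; -0.138622, +0.870444, -0.472346; +0.183892, +0.491280, +0.851368]
β = atan2(√(R₁₃²+R₂₃²), R₃₃) = 0.552208; α = atan2(R₂₃, R₁₃) mod 2π = 4.262387; γ = atan2(R₃₂, −R₃₁) mod 2π = 1.928965
D^4_{-4,-4}(4.2624,0.5522,1.9290) = e^{-i·-4·4.2624}·d^4_{-4,-4}(0.5522)·e^{-i·-4·1.9290}. Compute d first:
With c≡cos(β/2)=0.962125 and s≡sin(β/2)=0.272609, N=[1·40320·1·40320]^{1/2}=40320.000000
Admissible k: 0..0 (factorial args all ≥0)
  k=0: (−1)^0·40320.0000/(40320)·0.9621^8·0.2726^0 = +0.734262
d^4_{-4,-4}(0.5522) = +0.734262
Phases: e^{-i·(-4)·4.2624}=-0.227211-0.973845i, e^{-i·(-4)·1.9290}=+0.137685+0.990476i ⇒ D=+0.685277-0.263696i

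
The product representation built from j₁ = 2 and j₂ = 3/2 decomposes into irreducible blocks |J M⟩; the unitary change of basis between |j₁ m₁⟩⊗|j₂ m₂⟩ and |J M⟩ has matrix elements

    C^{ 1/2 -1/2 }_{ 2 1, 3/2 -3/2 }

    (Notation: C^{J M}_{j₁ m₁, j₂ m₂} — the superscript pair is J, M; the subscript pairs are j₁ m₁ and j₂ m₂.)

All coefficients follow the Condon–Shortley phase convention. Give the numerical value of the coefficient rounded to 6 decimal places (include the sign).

triangle: 3!·1!·0!/5! = 6/120
(j±m)!: 3!·1!·0!·3!·0!·1! = 36
prefactor² = (2J+1)·Δ·N² = 18/5
  k=0: +1/(0!·3!·1!·0!·0!·0!) = 1/6
Σ = 1/6  ⇒  CG² = 18/5·(1/6)² = 1/10
CG = +√(1/10) = +0.316228

+0.316228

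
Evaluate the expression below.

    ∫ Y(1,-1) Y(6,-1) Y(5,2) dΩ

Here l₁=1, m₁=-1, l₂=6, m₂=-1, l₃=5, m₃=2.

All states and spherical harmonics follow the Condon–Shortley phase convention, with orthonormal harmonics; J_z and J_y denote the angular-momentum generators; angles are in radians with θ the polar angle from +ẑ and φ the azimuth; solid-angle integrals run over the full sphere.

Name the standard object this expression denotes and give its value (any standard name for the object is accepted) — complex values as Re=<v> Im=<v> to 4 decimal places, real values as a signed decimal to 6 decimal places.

Gaunt coefficient, -0.129207

This is a Gaunt coefficient — the integral of a triple product of spherical harmonics over the sphere.
Checks pass: Σm=0; 12 even; l₃=5∈[5,7].
(2·1+1)(2·6+1)(2·5+1) = 429
Δ: 2! 0! 10! / 13! → 1/858
sum: t=1:−1/14400 = -1/14400
3j²(1 6 5; 0 0 0) = Δ·Π!·Σ² = 6/143  (sign +1)
sum: t=2:+1/60480 = 1/60480
3j²(1 6 5; -1 -1 2) = Δ·Π!·Σ² = 5/429  (sign -1)
combine: 4πI² = 429·6/143·5/429 = 30/143
take √, sign -1: I = -0.12920749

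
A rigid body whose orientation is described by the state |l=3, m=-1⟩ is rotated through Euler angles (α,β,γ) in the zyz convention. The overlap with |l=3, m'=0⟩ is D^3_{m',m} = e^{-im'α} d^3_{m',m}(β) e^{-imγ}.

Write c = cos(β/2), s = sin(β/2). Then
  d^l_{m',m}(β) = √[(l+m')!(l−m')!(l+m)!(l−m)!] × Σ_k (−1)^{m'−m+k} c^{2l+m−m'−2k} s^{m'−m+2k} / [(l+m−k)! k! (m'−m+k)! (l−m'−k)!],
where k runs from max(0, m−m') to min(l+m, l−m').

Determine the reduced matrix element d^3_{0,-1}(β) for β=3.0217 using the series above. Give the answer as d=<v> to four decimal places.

d^3_{0,-1}(β=3.0217) via the finite sum:
Half-angle: c=0.059910, s=0.998204. N=√(6·6·2·24)=41.569219
k: max(0,(-1)−(0))=0 … min(3+(-1),3−(0))=2
  k=0: (−1)^1·41.5692/(12)·0.0599^5·0.9982^1 = -0.000003
  k=1: (−1)^2·41.5692/(4)·0.0599^3·0.9982^3 = +0.002223
  k=2: (−1)^3·41.5692/(12)·0.0599^1·0.9982^5 = -0.205679
d^3_{0,-1}(3.0217) = -0.000003 +0.002223 -0.205679 = -0.203459

d=-0.2035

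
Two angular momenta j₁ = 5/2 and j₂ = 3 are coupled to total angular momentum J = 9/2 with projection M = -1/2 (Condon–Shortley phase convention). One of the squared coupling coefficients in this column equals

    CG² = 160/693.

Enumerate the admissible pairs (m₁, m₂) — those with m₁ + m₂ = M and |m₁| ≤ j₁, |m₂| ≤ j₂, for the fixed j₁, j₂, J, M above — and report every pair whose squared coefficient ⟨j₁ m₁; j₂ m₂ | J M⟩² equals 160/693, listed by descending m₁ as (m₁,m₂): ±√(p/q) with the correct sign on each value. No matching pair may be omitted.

Admissible pairs with m₁+m₂ = M = -1/2: (-5/2,2), (-3/2,1), (-1/2,0), (1/2,-1), (3/2,-2), (5/2,-3)
  (m₁,m₂)=(5/2,-3): CG² = 5/231, CG = +√(5/231)
  (m₁,m₂)=(3/2,-2): CG² = 361/1386, CG = +√(361/1386)
  (m₁,m₂)=(1/2,-1): CG² = 160/693, CG = +√(160/693)   ← matches the target
  (m₁,m₂)=(-1/2,0): CG² = 10/231, CG = −√(10/231)
  (m₁,m₂)=(-3/2,1): CG² = 35/99, CG = −√(35/99)
  (m₁,m₂)=(-5/2,2): CG² = 125/1386, CG = −√(125/1386)
Pairs with CG² = 160/693: (1/2,-1): +√(160/693)

(1/2,-1): +√(160/693)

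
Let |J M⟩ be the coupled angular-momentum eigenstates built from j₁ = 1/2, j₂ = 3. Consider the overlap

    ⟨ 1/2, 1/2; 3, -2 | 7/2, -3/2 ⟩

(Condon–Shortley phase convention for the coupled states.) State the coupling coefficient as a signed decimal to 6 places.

+0.534522  (= +√(2/7))

j₁+j₂−J=0  J+j₁−j₂=1  J−j₁+j₂=6  j₁+j₂+J+1=8
(j₁±m₁, j₂±m₂, J±M) = (1,0,1,5,2,5)
P² = 28800/7
sum k=0..0:
  [0] +1/120 = 1/120
S = 1/120
C² = P²·S² = 2/7 ; C = +0.534522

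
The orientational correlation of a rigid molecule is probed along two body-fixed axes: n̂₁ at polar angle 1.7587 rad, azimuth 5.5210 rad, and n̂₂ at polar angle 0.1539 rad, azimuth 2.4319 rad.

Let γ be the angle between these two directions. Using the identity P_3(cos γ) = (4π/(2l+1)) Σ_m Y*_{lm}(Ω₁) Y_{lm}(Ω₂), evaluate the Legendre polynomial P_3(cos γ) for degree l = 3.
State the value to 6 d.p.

0.408498

Summing Y*_{l m}(θ₁,φ₁)·Y_{l m}(θ₂,φ₂) over m ∈ [−3, 3]; prefactor 4π/(2·3+1) = 1.795196:
  m=-3: Y*=-0.25957 - 0.29850j  Y=0.00080 - 0.00127j  product -0.00059 + 0.00009j
  m=-2: Y*=-0.00855 + 0.18405j  Y=0.00358 + 0.02346j  product -0.00435 + 0.00046j
  m=-1: Y*=-0.18958 + 0.18098j  Y=-0.14591 - 0.12533j  product 0.05034 - 0.00265j
  m=+0: Y*=0.19697 + 0.00000j  Y=0.69420 + 0.00000j  product 0.13673 + 0.00000j
  m=+1: Y*=0.18958 + 0.18098j  Y=0.14591 - 0.12533j  product 0.05034 + 0.00265j
  m=+2: Y*=-0.00855 - 0.18405j  Y=0.00358 - 0.02346j  product -0.00435 - 0.00046j
  m=+3: Y*=0.25957 - 0.29850j  Y=-0.00080 - 0.00127j  product -0.00059 - 0.00009j
Accumulated sum 0.22755 + 0.00000j; after 4π/(2l+1) scaling, 0.40850 + 0.00000j ⇒ P_3 = 0.408498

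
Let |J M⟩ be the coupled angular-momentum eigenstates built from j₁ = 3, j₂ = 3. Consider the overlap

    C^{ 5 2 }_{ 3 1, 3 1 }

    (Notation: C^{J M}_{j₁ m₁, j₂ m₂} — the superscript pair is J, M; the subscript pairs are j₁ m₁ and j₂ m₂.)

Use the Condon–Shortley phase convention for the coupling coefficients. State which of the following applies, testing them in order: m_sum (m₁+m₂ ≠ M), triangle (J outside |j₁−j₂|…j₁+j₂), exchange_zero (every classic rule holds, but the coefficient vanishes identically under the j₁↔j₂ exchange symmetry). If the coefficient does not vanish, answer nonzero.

exchange_zero

m-sum: m₁+m₂ = 1+1 = 2, M = 2  ✓
triangle: |j₁−j₂| = 0 ≤ J = 5 ≤ j₁+j₂ = 6  ✓
exchange: j₁=j₂ and m₁=m₂, and (−1)^(j₁+j₂−J) = (−1)^1 = −1 forces ⟨j₁m₁;j₂m₂|JM⟩ = −⟨j₂m₂;j₁m₁|JM⟩ = −⟨j₁m₁;j₂m₂|JM⟩ ⇒ the coefficient vanishes identically
Racah sum check: Σ_k collapses to 0 ⇒ CG = 0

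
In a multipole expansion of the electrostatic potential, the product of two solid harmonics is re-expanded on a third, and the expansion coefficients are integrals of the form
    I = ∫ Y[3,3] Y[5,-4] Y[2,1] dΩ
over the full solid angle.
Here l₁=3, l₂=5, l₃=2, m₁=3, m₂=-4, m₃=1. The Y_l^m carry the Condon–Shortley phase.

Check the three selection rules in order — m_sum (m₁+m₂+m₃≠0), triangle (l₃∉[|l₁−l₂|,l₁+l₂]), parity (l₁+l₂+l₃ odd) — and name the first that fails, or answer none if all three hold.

Σmᵢ = 0  ✓
l₃∈[|l₁−l₂|,l₁+l₂]=[2,8], have l₃=2  ✓
Σlᵢ = 10 ⇒ even  ✓

none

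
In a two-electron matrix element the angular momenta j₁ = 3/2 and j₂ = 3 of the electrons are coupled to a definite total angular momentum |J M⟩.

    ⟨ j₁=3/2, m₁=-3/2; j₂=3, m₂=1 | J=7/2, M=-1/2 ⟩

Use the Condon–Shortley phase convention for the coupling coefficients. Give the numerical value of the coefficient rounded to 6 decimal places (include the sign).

triangle: 1!·2!·5!/9! = 240/362880
(j±m)!: 0!·3!·4!·2!·3!·4! = 41472
prefactor² = (2J+1)·Δ·N² = 1536/7
  k=1: −1/(1!·0!·2!·3!·0!·2!) = -1/24
Σ = -1/24  ⇒  CG² = 1536/7·(-1/24)² = 8/21
CG = −√(8/21) = -0.617213

-0.617213  (= −√(8/21))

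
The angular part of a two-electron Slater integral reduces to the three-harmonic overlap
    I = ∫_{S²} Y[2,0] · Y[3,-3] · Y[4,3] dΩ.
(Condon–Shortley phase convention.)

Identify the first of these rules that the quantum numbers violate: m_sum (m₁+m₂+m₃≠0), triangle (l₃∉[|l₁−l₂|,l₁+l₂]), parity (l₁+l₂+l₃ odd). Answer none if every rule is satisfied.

m₁+m₂+m₃ = 0 − 3 + 3 = 0  ✓
triangle: |2−3|=1 ≤ l₃=4 ≤ 2+3=5  ✓
parity: l₁+l₂+l₃ = 9 is odd  ✗

parity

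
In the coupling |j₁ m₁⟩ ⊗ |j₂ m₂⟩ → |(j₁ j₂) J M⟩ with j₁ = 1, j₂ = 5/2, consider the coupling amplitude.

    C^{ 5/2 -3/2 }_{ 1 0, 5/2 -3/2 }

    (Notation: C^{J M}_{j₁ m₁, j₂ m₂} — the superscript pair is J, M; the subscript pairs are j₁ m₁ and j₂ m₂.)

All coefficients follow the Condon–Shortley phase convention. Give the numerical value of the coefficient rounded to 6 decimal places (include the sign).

√[6·1!1!4!/7! · 1!1!1!4!1!4!] = √(576/35)
  +(−1)^0/∏(0,1,1,1,0,3)! = 1/6  (running 1/6)
  +(−1)^1/∏(1,0,0,0,1,4)! = -1/24  (running 1/8)
⟨..|..⟩ = √(576/35)·(1/8) = +0.507093

+0.507093  (= +√(9/35))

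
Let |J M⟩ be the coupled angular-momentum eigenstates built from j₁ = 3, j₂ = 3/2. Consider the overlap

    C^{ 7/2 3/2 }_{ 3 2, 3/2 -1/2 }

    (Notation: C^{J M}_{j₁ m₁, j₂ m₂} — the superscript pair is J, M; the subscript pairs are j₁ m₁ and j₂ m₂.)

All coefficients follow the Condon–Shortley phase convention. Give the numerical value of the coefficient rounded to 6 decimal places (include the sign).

√[8·1!5!2!/9! · 5!1!1!2!5!2!] = √(6400/21)
  +(−1)^0/∏(0,1,1,1,4,1)! = 1/24  (running 1/24)
  +(−1)^1/∏(1,0,0,0,5,2)! = -1/240  (running 3/80)
⟨..|..⟩ = √(6400/21)·(3/80) = +0.654654

+√(3/7) ≈ +0.654654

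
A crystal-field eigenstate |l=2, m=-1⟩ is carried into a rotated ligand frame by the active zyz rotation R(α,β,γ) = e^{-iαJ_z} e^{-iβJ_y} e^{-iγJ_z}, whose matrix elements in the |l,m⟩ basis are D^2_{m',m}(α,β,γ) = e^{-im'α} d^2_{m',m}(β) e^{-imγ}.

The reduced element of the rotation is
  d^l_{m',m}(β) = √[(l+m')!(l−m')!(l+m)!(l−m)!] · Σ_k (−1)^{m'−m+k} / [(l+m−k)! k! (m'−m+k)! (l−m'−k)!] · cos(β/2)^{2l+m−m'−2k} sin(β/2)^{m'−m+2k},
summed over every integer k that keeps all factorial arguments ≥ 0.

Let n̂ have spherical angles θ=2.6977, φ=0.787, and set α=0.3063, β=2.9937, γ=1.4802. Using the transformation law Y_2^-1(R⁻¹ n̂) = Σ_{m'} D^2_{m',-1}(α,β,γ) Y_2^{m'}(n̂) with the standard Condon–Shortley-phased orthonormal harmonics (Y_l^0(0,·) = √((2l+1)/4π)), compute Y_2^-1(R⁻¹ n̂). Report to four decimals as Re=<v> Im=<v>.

Need the full column D^2_{m',-1} for m'=−2..2 at α=0.3063, β=2.9937, γ=1.4802.
cos(β/2)=0.073879, sin(β/2)=0.997267
d^2_{-2,-1}: single k=1 term ⇒ +0.000804;  D = -0.000401+0.000697i
d^2_{-1,-1}: k∈[0..1] ⇒ +0.000030 -0.016285 = -0.016255;  D = +0.003479-0.015878i
d^2_{0,-1}: k∈[0..1] ⇒ -0.000985 +0.179486 = +0.178501;  D = +0.016149+0.177769i
d^2_{1,-1}: k∈[0..1] ⇒ +0.016285 -0.989114 = -0.972829;  D = -0.376055-0.897206i
d^2_{2,-1}: single k=0 term ⇒ -0.146550;  D = -0.094768-0.111785i
Y_2^{m'}(θ=2.6977,φ=0.787) and Σ D·Y over m':
  (-0.0004+0.0007i)·(-0.0002-0.0712i)  (+0.0035-0.0159i)·(-0.2115+0.2122i)  (+0.0161+0.1778i)·(+0.4563+0.0000i)  (-0.3761-0.8972i)·(+0.2115+0.2122i)  (-0.0948-0.1118i)·(-0.0002+0.0712i)
Y_2^-1(R⁻¹ n̂) = +0.128884-0.191072i

Re=0.1289 Im=-0.1911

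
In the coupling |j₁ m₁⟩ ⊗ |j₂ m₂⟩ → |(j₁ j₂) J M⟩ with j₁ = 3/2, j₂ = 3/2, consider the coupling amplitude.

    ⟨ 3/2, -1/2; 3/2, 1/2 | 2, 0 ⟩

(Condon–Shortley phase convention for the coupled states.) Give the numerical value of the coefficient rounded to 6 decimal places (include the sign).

√[5·1!2!2!/6! · 1!2!2!1!2!2!] = √(4/9)
  +(−1)^0/∏(0,1,2,2,0,0)! = 1/4  (running 1/4)
  +(−1)^1/∏(1,0,1,1,1,1)! = -1  (running -3/4)
⟨..|..⟩ = √(4/9)·(-3/4) = -0.500000

-0.500000  (= −√(1/4))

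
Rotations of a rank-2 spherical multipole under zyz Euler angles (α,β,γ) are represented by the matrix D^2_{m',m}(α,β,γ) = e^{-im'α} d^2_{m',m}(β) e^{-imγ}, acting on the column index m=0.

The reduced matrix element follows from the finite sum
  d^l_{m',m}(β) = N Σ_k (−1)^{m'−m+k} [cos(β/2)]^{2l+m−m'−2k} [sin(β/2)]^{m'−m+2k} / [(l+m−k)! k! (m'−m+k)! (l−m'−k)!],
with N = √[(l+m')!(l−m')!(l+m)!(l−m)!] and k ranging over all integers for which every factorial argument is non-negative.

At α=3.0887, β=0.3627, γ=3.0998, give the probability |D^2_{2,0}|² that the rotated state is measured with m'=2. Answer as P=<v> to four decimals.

P=0.0059

Split into d^2_{2,0}(β=0.3627) × two z-phases.
c=cos(0.362700/2)=0.983601, s=sin(0.362700/2)=0.180358; N=√[24·1·2·2]=9.797959
k: max(0,(0)−(2))=0 … min(2+(0),2−(2))=0
  k=0: (−1)^2·9.7980/(4)·0.9836^2·0.1804^2 = +0.077087
d^2_{2,0}(0.3627) = +0.077087
|D^2_{2,0}|² = |d^2_{2,0}(β)|² = (+0.077087)² = 0.005942 (the z-rotation phases have unit modulus)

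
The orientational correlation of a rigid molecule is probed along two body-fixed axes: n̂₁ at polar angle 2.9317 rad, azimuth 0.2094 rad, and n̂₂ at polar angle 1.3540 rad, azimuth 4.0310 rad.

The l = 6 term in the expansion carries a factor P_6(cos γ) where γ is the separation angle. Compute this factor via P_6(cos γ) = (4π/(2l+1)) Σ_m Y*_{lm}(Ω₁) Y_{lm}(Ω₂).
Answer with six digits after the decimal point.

Addition theorem: P_6(cos γ) = (4π/13) Σ_m Y*_{lm}(Ω₁) Y_{lm}(Ω₂), m = −6…6:
  term(m=-6) = -0.000010+0.000013i   from Y*(Ω₁)=+0.000012+0.000038i, Y(Ω₂)=+0.244883+0.340093i
  term(m=-5) = -0.000199+0.000053i   from Y*(Ω₁)=-0.000321-0.000557i, Y(Ω₂)=+0.083857-0.308568i
  term(m=-4) = +0.000931+0.000418i   from Y*(Ω₁)=+0.004285+0.004757i, Y(Ω₂)=+0.145764-0.064403i
  term(m=-3) = +0.006372+0.012569i   from Y*(Ω₁)=-0.035073-0.025476i, Y(Ω₂)=-0.289344-0.148206i
  term(m=-2) = +0.003055-0.014276i   from Y*(Ω₁)=+0.180560+0.080374i, Y(Ω₂)=-0.015256-0.072276i
  term(m=-1) = +0.135216-0.109346i   from Y*(Ω₁)=-0.533724-0.113425i, Y(Ω₂)=-0.200740+0.247533i
  term(m=+0) = -0.030133+0.000000i   from Y*(Ω₁)=+0.597569-0.000000i, Y(Ω₂)=-0.050426+0.000000i
  term(m=+1) = +0.135216+0.109346i   from Y*(Ω₁)=+0.533724-0.113425i, Y(Ω₂)=+0.200740+0.247533i
  term(m=+2) = +0.003055+0.014276i   from Y*(Ω₁)=+0.180560-0.080374i, Y(Ω₂)=-0.015256+0.072276i
  term(m=+3) = +0.006372-0.012569i   from Y*(Ω₁)=+0.035073-0.025476i, Y(Ω₂)=+0.289344-0.148206i
  term(m=+4) = +0.000931-0.000418i   from Y*(Ω₁)=+0.004285-0.004757i, Y(Ω₂)=+0.145764+0.064403i
  term(m=+5) = -0.000199-0.000053i   from Y*(Ω₁)=+0.000321-0.000557i, Y(Ω₂)=-0.083857-0.308568i
  term(m=+6) = -0.000010-0.000013i   from Y*(Ω₁)=+0.000012-0.000038i, Y(Ω₂)=+0.244883-0.340093i
Total Σ_m = +0.260598+0.000000i. Multiply by 0.966644: +0.251906+0.000000i. P_6(cos γ) = 0.251906

0.251906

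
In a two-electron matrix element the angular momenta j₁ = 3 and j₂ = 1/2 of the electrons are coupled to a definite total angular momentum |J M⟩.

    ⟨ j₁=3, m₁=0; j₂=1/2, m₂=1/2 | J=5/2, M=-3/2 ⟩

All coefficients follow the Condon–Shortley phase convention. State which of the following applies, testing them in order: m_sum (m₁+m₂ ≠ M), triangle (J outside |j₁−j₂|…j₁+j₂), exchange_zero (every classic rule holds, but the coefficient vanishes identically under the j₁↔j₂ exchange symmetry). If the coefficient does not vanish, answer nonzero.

m-sum: m₁+m₂ = 0+1/2 = 1/2, M = -3/2  ✗ ⇒ coefficient is 0

m_sum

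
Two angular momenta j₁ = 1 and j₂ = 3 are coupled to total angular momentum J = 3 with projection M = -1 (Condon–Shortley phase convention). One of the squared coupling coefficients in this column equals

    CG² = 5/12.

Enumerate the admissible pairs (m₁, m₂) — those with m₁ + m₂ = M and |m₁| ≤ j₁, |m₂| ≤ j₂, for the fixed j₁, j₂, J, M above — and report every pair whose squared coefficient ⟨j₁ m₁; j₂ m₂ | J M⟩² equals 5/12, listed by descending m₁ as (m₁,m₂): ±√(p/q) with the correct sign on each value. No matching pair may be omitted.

Admissible pairs with m₁+m₂ = M = -1: (-1,0), (0,-1), (1,-2)
  (m₁,m₂)=(1,-2): CG² = 5/12, CG = +√(5/12)   ← matches the target
  (m₁,m₂)=(0,-1): CG² = 1/12, CG = +√(1/12)
  (m₁,m₂)=(-1,0): CG² = 1/2, CG = −√(1/2)
Pairs with CG² = 5/12: (1,-2): +√(5/12)

(1,-2): +√(5/12)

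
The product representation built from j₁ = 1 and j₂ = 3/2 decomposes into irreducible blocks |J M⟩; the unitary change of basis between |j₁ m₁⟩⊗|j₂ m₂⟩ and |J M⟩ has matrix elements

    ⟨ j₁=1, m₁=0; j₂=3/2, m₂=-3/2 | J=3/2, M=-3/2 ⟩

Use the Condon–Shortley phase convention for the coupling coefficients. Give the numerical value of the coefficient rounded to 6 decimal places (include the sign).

√[4·1!1!2!/5! · 1!1!0!3!0!3!] = √(12/5)
  +(−1)^0/∏(0,1,1,0,0,2)! = 1/2  (running 1/2)
⟨..|..⟩ = √(12/5)·(1/2) = +0.774597

+0.774597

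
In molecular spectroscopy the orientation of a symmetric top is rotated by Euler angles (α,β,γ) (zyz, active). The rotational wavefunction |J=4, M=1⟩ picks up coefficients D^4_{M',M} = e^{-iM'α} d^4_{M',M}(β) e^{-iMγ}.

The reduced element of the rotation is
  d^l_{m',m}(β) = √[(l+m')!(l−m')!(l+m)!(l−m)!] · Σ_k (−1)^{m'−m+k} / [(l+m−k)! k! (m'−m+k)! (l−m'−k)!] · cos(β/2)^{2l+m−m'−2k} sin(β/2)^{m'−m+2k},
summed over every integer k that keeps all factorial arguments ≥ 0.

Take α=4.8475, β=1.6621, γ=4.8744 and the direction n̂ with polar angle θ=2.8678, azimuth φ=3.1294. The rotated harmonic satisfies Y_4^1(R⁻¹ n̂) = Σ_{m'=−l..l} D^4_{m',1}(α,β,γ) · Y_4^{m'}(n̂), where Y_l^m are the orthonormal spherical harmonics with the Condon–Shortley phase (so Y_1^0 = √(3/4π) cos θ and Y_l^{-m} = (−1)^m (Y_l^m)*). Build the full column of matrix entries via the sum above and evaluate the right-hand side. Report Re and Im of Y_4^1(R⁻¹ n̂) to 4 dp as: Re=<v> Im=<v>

Need the full column D^4_{m',1} for m'=−4..4 at α=4.8475, β=1.6621, γ=4.8744.
cos(β/2)=0.674101, sin(β/2)=0.738640
d^4_{-4,1}: single k=5 term ⇒ +0.504000;  D = -0.186210+0.468340i
d^4_{-3,1}: k∈[4..5] ⇒ +0.813108 -0.585754 = +0.227354;  D = -0.220657-0.054776i
d^4_{-2,1}: k∈[3..5] ⇒ +0.793298 -1.428707 +0.343075 = -0.292335;  D = -0.031572+0.290625i
d^4_{-1,1}: k∈[2..5] ⇒ +0.511933 -1.843955 +1.106971 -0.088605 = -0.313657;  D = -0.313543+0.008436i
d^4_{0,1}: k∈[1..4] ⇒ +0.208939 -1.505176 +1.807187 -0.361633 = +0.149318;  D = +0.024085+0.147362i
d^4_{1,1}: k∈[0..3] ⇒ +0.042638 -0.767900 +1.843955 -0.737980 = +0.380713;  D = -0.364031+0.111461i
d^4_{2,1}: k∈[0..2] ⇒ -0.198217 +1.189946 -0.952471 = +0.039258;  D = -0.016445-0.035647i
d^4_{3,1}: k∈[0..1] ⇒ +0.406334 -0.813108 = -0.406773;  D = -0.343045+0.218598i
d^4_{4,1}: single k=0 term ⇒ -0.419774;  D = -0.271213-0.320396i
Y_4^{m'}(θ=2.8678,φ=3.1294) and Σ D·Y over m':
  (-0.1862+0.4683i)·(+0.0024+0.0001i)  (-0.2207-0.0548i)·(+0.0238+0.0009i)  (-0.0316+0.2906i)·(+0.1342+0.0033i)  (-0.3135+0.0084i)·(+0.4295+0.0052i)  (+0.0241+0.1474i)·(+0.5567+0.0000i)  (-0.3640+0.1115i)·(-0.4295+0.0052i)  (-0.0164-0.0356i)·(+0.1342-0.0033i)  (-0.3430+0.2186i)·(-0.0238+0.0009i)  (-0.2712-0.3204i)·(+0.0024-0.0001i)
Y_4^1(R⁻¹ n̂) = +0.028556+0.061762i

Re=0.0286 Im=0.0618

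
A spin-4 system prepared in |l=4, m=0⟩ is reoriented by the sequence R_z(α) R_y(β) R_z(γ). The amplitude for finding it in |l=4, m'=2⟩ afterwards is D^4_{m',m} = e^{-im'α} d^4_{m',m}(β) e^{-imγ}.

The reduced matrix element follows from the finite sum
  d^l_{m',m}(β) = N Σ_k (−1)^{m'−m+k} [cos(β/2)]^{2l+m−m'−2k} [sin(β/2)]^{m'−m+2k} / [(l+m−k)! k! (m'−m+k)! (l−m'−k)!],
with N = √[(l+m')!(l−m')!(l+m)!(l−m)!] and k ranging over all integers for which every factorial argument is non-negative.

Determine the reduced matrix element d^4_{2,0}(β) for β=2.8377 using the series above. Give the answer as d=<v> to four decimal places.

d^4_{2,0}(β=2.8377) via the finite sum:
c=cos(2.837700/2)=0.151362, s=sin(2.837700/2)=0.988478; N=√[720·2·24·24]=910.735966
k∈{0,1,2} keeps every argument non-negative
  k=0: (−1)^2·910.7360/(96)·0.1514^6·0.9885^2 = +0.000111
  k=1: (−1)^3·910.7360/(36)·0.1514^4·0.9885^4 = -0.012677
  k=2: (−1)^4·910.7360/(96)·0.1514^2·0.9885^6 = +0.202749
d^4_{2,0}(2.8377) = +0.000111 -0.012677 +0.202749 = +0.190184

d=0.1902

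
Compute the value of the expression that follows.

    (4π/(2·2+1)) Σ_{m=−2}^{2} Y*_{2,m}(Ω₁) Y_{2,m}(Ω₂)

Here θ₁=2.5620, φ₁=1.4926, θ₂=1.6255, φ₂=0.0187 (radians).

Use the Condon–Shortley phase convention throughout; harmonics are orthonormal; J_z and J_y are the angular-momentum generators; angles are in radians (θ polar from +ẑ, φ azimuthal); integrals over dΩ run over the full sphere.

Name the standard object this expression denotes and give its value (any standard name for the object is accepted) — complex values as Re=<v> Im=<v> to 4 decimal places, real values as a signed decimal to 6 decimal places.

This sum is the spherical-harmonic addition theorem: it equals the Legendre polynomial P_l(cos γ) of the angle γ between the two directions.
Summing Y*_{l m}(θ₁,φ₁)·Y_{l m}(θ₂,φ₂) over m ∈ [−2, 2]; prefactor 4π/(2·2+1) = 2.513274:
  m=-2: Y*=-0.114452+0.018047i  Y=+0.384850-0.014400i  product -0.043787+0.008593i
  m=-1: Y*=-0.027654-0.352930i  Y=-0.042170+0.000789i  product +0.001445+0.014861i
  m=+0: Y*=+0.346972-0.000000i  Y=-0.312563+0.000000i  product -0.108450+0.000000i
  m=+1: Y*=+0.027654-0.352930i  Y=+0.042170+0.000789i  product +0.001445-0.014861i
  m=+2: Y*=-0.114452-0.018047i  Y=+0.384850+0.014400i  product -0.043787-0.008593i
Total Σ_m = -0.193135+0.000000i. Multiply by 2.513274: -0.485401+0.000000i. P_2(cos γ) = -0.485401

Legendre polynomial (addition theorem), -0.485401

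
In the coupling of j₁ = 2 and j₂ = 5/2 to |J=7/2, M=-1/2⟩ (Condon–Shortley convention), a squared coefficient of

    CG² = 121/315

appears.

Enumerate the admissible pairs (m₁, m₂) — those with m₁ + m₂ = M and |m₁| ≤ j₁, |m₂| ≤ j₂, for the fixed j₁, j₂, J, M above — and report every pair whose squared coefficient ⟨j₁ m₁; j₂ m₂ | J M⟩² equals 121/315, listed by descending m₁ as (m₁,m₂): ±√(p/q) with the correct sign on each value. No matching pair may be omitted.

(1,-3/2): +√(121/315)

Admissible pairs with m₁+m₂ = M = -1/2: (-2,3/2), (-1,1/2), (0,-1/2), (1,-3/2), (2,-5/2)
  (m₁,m₂)=(2,-5/2): CG² = 4/63, CG = +√(4/63)
  (m₁,m₂)=(1,-3/2): CG² = 121/315, CG = +√(121/315)   ← matches the target
  (m₁,m₂)=(0,-1/2): CG² = 4/105, CG = +√(4/105)
  (m₁,m₂)=(-1,1/2): CG² = 14/45, CG = −√(14/45)
  (m₁,m₂)=(-2,3/2): CG² = 64/315, CG = −√(64/315)
Pairs with CG² = 121/315: (1,-3/2): +√(121/315)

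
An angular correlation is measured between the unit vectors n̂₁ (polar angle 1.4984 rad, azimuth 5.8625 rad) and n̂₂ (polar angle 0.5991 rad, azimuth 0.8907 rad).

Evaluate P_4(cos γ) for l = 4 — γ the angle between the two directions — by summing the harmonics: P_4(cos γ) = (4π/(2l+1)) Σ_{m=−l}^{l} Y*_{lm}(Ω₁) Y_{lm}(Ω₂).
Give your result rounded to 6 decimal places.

Expand P_4 via completeness: Σ_{m} conj(Y_{4,m}) at Ω₁ times Y_{4,m} at Ω₂ —
  term(m=-4) = +0.009959+0.016875i   from Y*(Ω₁)=-0.048920-0.435173i, Y(Ω₂)=-0.040835+0.018295i
  term(m=-3) = -0.011688+0.011857i   from Y*(Ω₁)=+0.027295-0.085580i, Y(Ω₂)=-0.165295-0.083859i
  term(m=-2) = +0.111766+0.063818i   from Y*(Ω₁)=-0.213651+0.239015i, Y(Ω₂)=-0.083926-0.392593i
  term(m=-1) = -0.010140+0.038209i   from Y*(Ω₁)=-0.092322+0.041304i, Y(Ω₂)=+0.245801-0.303900i
  term(m=+0) = -0.037566+0.000000i   from Y*(Ω₁)=+0.300854-0.000000i, Y(Ω₂)=-0.124864+0.000000i
  term(m=+1) = -0.010140-0.038209i   from Y*(Ω₁)=+0.092322+0.041304i, Y(Ω₂)=-0.245801-0.303900i
  term(m=+2) = +0.111766-0.063818i   from Y*(Ω₁)=-0.213651-0.239015i, Y(Ω₂)=-0.083926+0.392593i
  term(m=+3) = -0.011688-0.011857i   from Y*(Ω₁)=-0.027295-0.085580i, Y(Ω₂)=+0.165295-0.083859i
  term(m=+4) = +0.009959-0.016875i   from Y*(Ω₁)=-0.048920+0.435173i, Y(Ω₂)=-0.040835-0.018295i
Total Σ_m = +0.162227-0.000000i. Multiply by 1.396263: +0.226512-0.000000i. P_4(cos γ) = 0.226512

0.226512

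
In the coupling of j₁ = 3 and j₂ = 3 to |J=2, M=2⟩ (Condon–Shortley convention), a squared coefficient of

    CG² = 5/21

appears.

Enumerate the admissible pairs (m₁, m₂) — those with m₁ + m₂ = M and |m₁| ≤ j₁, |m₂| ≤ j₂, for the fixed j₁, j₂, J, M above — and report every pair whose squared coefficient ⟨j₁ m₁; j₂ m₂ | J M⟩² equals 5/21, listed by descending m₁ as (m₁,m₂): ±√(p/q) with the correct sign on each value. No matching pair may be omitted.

(2,0): −√(5/21); (0,2): −√(5/21)

Admissible pairs with m₁+m₂ = M = 2: (-1,3), (0,2), (1,1), (2,0), (3,-1)
  (m₁,m₂)=(3,-1): CG² = 5/42, CG = +√(5/42)
  (m₁,m₂)=(2,0): CG² = 5/21, CG = −√(5/21)   ← matches the target
  (m₁,m₂)=(1,1): CG² = 2/7, CG = +√(2/7)
  (m₁,m₂)=(0,2): CG² = 5/21, CG = −√(5/21)   ← matches the target
  (m₁,m₂)=(-1,3): CG² = 5/42, CG = +√(5/42)
Pairs with CG² = 5/21: (2,0): −√(5/21); (0,2): −√(5/21)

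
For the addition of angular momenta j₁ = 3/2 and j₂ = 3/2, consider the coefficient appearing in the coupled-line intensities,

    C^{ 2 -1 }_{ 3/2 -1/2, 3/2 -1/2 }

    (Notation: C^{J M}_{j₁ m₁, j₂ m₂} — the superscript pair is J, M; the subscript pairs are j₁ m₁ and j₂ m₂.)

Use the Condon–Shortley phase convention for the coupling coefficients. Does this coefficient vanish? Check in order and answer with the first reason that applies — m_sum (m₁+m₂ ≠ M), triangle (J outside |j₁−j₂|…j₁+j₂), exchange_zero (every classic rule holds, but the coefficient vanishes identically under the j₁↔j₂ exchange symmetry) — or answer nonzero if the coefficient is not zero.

exchange_zero

m-sum: m₁+m₂ = -1/2+(-1/2) = -1, M = -1  ✓
triangle: |j₁−j₂| = 0 ≤ J = 2 ≤ j₁+j₂ = 3  ✓
exchange: j₁=j₂ and m₁=m₂, and (−1)^(j₁+j₂−J) = (−1)^1 = −1 forces ⟨j₁m₁;j₂m₂|JM⟩ = −⟨j₂m₂;j₁m₁|JM⟩ = −⟨j₁m₁;j₂m₂|JM⟩ ⇒ the coefficient vanishes identically
Racah sum check: Σ_k collapses to 0 ⇒ CG = 0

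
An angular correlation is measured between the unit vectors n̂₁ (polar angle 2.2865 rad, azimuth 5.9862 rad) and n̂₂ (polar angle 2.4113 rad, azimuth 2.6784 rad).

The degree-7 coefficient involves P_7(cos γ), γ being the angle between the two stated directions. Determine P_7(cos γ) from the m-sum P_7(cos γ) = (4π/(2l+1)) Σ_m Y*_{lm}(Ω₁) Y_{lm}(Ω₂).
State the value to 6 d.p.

0.016728

Summing Y*_{l m}(θ₁,φ₁)·Y_{l m}(θ₂,φ₂) over m ∈ [−7, 7]; prefactor 4π/(2·7+1) = 0.837758:
  m=-7: Y*=-0.03390 - 0.06088j  Y=0.02925 + 0.00296j  product -0.00081 - 0.00188j
  m=-6: Y*=0.04751 + 0.22168j  Y=0.11485 - 0.04355j  product 0.01511 + 0.02339j
  m=-5: Y*=0.03540 - 0.41126j  Y=0.20428 - 0.22141j  product -0.08383 - 0.09185j
  m=-4: Y*=-0.15149 + 0.37616j  Y=0.12697 - 0.43831j  product 0.14564 + 0.11416j
  m=-3: Y*=0.03261 - 0.04034j  Y=-0.06166 - 0.33652j  product -0.01558 - 0.00849j
  m=-2: Y*=0.28354 - 0.19148j  Y=0.06240 + 0.08305j  product 0.03360 + 0.01160j
  m=-1: Y*=-0.20257 + 0.06199j  Y=0.35101 + 0.17531j  product -0.08197 - 0.01375j
  m=+0: Y*=-0.28675 + 0.00000j  Y=0.01510 + 0.00000j  product -0.00433 + 0.00000j
  m=+1: Y*=0.20257 + 0.06199j  Y=-0.35101 + 0.17531j  product -0.08197 + 0.01375j
  m=+2: Y*=0.28354 + 0.19148j  Y=0.06240 - 0.08305j  product 0.03360 - 0.01160j
  m=+3: Y*=-0.03261 - 0.04034j  Y=0.06166 - 0.33652j  product -0.01558 + 0.00849j
  m=+4: Y*=-0.15149 - 0.37616j  Y=0.12697 + 0.43831j  product 0.14564 - 0.11416j
  m=+5: Y*=-0.03540 - 0.41126j  Y=-0.20428 - 0.22141j  product -0.08383 + 0.09185j
  m=+6: Y*=0.04751 - 0.22168j  Y=0.11485 + 0.04355j  product 0.01511 - 0.02339j
  m=+7: Y*=0.03390 - 0.06088j  Y=-0.02925 + 0.00296j  product -0.00081 + 0.00188j
Total Σ_m = 0.01997 + 0.00000j. Multiply by 0.837758: 0.01673 + 0.00000j. P_7(cos γ) = 0.016728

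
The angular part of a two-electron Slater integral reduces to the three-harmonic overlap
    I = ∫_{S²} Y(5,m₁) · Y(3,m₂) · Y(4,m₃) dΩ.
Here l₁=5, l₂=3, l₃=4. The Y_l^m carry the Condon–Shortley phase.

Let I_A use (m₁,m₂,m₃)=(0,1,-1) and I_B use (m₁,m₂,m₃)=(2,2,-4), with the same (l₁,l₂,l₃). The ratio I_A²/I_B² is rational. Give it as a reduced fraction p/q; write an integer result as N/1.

Shared (l₁,l₂,l₃)=(5,3,4): N and (l;000)² cancel in I_A²/I_B².
A: Δ = 4!·6!·2!/13! = 1/180180; Racah Σ t=2..4: t=2:+1/288 t=3:−1/288 t=4:+1/5760 = 1/5760; ⇒ 3j(5 3 4; 0 1 -1)² = 1/12012, sgn -1
B: Δ = 4!·6!·2!/13! = 1/180180; Racah Σ t=3..3: t=3:−1/8640 = -1/8640; ⇒ 3j(5 3 4; 2 2 -4)² = 14/1287, sgn -1
I_A²/I_B² = (1/12012)/(14/1287) = 3/392

3/392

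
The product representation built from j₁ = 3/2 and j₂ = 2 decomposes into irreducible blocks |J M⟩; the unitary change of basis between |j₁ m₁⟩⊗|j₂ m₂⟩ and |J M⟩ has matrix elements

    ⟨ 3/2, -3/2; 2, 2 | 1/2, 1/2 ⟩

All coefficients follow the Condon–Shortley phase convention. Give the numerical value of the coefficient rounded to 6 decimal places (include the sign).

j₁+j₂−J=3  J+j₁−j₂=0  J−j₁+j₂=1  j₁+j₂+J+1=5
(j₁±m₁, j₂±m₂, J±M) = (0,3,4,0,1,0)
P² = 72/5
sum k=3..3:
  [3] −1/6 = -1/6
S = -1/6
C² = P²·S² = 2/5 ; C = -0.632456

−√(2/5) ≈ -0.632456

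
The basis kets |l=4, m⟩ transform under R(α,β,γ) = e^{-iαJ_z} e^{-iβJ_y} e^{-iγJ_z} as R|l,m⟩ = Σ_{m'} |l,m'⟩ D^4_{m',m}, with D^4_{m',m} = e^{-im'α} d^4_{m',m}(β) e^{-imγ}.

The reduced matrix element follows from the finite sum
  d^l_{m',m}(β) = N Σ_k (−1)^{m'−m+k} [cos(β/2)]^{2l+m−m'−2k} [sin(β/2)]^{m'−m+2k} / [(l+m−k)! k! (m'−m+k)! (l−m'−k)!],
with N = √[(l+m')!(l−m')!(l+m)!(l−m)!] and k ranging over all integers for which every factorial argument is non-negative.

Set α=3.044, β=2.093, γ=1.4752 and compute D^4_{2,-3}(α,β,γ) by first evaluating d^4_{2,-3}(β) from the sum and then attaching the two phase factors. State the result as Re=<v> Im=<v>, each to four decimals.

Split into d^4_{2,-3}(β=2.0930) × two z-phases.
c=cos(2.093000/2)=0.500604, s=sin(2.093000/2)=0.865676; N=√[720·2·1·5040]=2693.993318
k∈{0,1} keeps every argument non-negative
  k=0: (−1)^5·2693.9933/(240)·0.5006^3·0.8657^5 = -0.684614
  k=1: (−1)^6·2693.9933/(720)·0.5006^1·0.8657^7 = +0.682413
d^4_{2,-3}(2.0930) = -0.684614 +0.682413 = -0.002201
D = (+0.981012+0.193948i)·(-0.002201)·(-0.282874-0.959157i) = +0.000201+0.002192i

Re=0.0002 Im=0.0022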